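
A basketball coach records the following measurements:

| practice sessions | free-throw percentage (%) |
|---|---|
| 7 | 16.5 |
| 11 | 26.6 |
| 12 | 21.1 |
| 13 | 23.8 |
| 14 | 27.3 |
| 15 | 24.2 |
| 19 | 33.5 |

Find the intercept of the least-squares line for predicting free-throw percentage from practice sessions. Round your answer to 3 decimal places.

n = 7, Σx = 91, Σy = 173, Σxy = 2352.4, Σx² = 1265
Sxx = Σx² − (Σx)²/n = 1265 − 1183 = 82
Sxy = Σxy − (Σx)(Σy)/n = 2352.4 − 2249 = 103.4
b = Sxy/Sxx = 103.4/82 = 1.260976
a = ȳ − b·x̄ = 24.714286 − 1.260976·13 = 8.321603

8.322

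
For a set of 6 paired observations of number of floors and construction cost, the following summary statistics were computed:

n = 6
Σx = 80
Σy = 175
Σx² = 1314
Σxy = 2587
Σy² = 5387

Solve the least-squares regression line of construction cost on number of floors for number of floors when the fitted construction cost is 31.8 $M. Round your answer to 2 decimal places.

15.90

Sxx = Σx² − (Σx)²/n = 1314 − 1066.666667 = 247.333333
Sxy = Σxy − (Σx)(Σy)/n = 2587 − 2333.333333 = 253.666667
b = Sxy/Sxx = 253.666667/247.333333 = 1.025606
a = ȳ − b·x̄ = 29.166667 − 1.025606·13.333333 = 15.491914
Set a + b·x = 31.8: x = (31.8 − 15.491914) / 1.025606 = 15.900920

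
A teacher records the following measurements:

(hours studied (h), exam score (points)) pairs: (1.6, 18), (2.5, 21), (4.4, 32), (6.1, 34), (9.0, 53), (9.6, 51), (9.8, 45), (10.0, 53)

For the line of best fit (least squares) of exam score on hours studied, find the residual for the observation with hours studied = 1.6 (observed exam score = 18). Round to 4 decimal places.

n = 8, Σx = 53, Σy = 307, Σxy = 2367.1, Σx² = 434.58
Sxx = Σx² − (Σx)²/n = 434.58 − 351.125 = 83.455
Sxy = Σxy − (Σx)(Σy)/n = 2367.1 − 2033.875 = 333.225
b = Sxy/Sxx = 333.225/83.455 = 3.992870
a = ȳ − b·x̄ = 38.375 − 3.992870·6.625 = 11.922234
ŷ(1.6) = 11.922234 + 3.992870·1.6 = 18.310826
residual = y − ŷ = 18 − 18.310826 = -0.310826

-0.3108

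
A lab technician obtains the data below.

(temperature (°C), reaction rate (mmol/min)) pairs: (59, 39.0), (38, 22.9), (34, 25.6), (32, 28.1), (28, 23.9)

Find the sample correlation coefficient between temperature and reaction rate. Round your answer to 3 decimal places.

n = 5, Σx = 191, Σy = 139.5, Σxy = 5610, Σx² = 7889, Σy² = 4061.59
Sxx = Σx² − (Σx)²/n = 7889 − 7296.2 = 592.8
Sxy = Σxy − (Σx)(Σy)/n = 5610 − 5328.9 = 281.1
Syy = Σy² − (Σy)²/n = 4061.59 − 3892.05 = 169.54
r = Sxy/√(Sxx·Syy) = 281.1/√(100503.312) = 281.1/317.022573 = 0.886688

0.887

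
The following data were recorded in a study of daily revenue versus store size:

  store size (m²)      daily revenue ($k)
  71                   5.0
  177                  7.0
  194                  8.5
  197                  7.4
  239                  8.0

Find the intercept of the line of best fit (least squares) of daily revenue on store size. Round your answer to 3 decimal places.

3.740

n = 5, Σx = 878, Σy = 35.9, Σxy = 6612.8, Σx² = 169936
Sxx = Σx² − (Σx)²/n = 169936 − 154176.8 = 15759.2
Sxy = Σxy − (Σx)(Σy)/n = 6612.8 − 6304.04 = 308.76
b = Sxy/Sxx = 308.76/15759.2 = 0.019592
a = ȳ − b·x̄ = 7.18 − 0.019592·175.6 = 3.739581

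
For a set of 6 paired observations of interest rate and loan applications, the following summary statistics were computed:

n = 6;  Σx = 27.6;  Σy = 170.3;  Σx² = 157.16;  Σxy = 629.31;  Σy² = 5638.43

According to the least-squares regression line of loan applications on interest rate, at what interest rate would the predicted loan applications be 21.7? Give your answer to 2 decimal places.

Sxx = Σx² − (Σx)²/n = 157.16 − 126.96 = 30.2
Sxy = Σxy − (Σx)(Σy)/n = 629.31 − 783.38 = -154.07
b = Sxy/Sxx = -154.07/30.2 = -5.101656
a = ȳ − b·x̄ = 28.383333 − (-5.101656)·4.6 = 51.850949
Set a + b·x = 21.7: x = (21.7 − 51.850949) / (-5.101656) = 5.910032

5.91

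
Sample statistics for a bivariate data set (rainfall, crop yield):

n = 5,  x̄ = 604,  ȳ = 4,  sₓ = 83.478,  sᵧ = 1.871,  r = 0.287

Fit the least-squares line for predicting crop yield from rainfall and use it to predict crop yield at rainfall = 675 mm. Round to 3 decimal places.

b = r · sᵧ/sₓ = 0.287 · 1.871/83.478 = 0.006433
a = ȳ − b·x̄ = 4 − 0.006433·604 = 0.114736
ŷ(675) = a + b·675 = 0.114736 + 0.006433·675 = 4.456712

4.457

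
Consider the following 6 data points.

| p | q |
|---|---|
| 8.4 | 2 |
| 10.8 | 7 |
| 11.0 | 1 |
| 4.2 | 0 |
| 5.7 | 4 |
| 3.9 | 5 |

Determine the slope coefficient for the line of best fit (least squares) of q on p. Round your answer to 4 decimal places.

0.1251

n = 6, Σx = 44, Σy = 19, Σxy = 145.7, Σx² = 373.54
Sxx = Σx² − (Σx)²/n = 373.54 − 322.666667 = 50.873333
Sxy = Σxy − (Σx)(Σy)/n = 145.7 − 139.333333 = 6.366667
b = Sxy/Sxx = 6.366667/50.873333 = 0.125147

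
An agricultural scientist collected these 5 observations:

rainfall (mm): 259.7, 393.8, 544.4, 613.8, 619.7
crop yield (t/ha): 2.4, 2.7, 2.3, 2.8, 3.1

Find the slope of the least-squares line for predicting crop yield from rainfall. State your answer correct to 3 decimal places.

0.001

n = 5, Σx = 2431.4, Σy = 13.3, Σxy = 6578.37, Σx² = 1279672.42
Sxx = Σx² − (Σx)²/n = 1279672.42 − 1182341.192 = 97331.228
Sxy = Σxy − (Σx)(Σy)/n = 6578.37 − 6467.524 = 110.846
b = Sxy/Sxx = 110.846/97331.228 = 0.001139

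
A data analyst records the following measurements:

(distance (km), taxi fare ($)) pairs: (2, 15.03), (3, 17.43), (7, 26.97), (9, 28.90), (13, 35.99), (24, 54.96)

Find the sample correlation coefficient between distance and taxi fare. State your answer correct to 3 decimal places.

n = 6, Σx = 58, Σy = 179.28, Σxy = 2318.15, Σx² = 888, Σy² = 6408.1784
Sxx = Σx² − (Σx)²/n = 888 − 560.666667 = 327.333333
Sxy = Σxy − (Σx)(Σy)/n = 2318.15 − 1733.04 = 585.11
Syy = Σy² − (Σy)²/n = 6408.1784 − 5356.8864 = 1051.292
r = Sxy/√(Sxx·Syy) = 585.11/√(344122.914667) = 585.11/586.619906 = 0.997426

0.997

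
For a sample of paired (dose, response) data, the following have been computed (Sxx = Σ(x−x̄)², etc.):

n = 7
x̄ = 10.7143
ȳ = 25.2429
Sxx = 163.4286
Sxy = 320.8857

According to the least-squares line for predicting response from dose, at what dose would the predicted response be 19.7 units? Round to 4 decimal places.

b = Sxy/Sxx = 320.8857/163.4286 = 1.963461
a = ȳ − b·x̄ = 25.2429 − 1.963461·10.7143 = 4.205789
Set a + b·x = 19.7: x = (19.7 − 4.205789) / 1.963461 = 7.891275

7.8913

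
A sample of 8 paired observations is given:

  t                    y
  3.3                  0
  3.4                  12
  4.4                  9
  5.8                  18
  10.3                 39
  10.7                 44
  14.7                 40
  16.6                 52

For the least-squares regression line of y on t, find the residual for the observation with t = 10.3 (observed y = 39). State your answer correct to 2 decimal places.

n = 8, Σx = 69.2, Σy = 214, Σxy = 2508.5, Σx² = 787.68
Sxx = Σx² − (Σx)²/n = 787.68 − 598.58 = 189.1
Sxy = Σxy − (Σx)(Σy)/n = 2508.5 − 1851.1 = 657.4
b = Sxy/Sxx = 657.4/189.1 = 3.476467
a = ȳ − b·x̄ = 26.75 − 3.476467·8.65 = -3.321444
ŷ(10.3) = -3.321444 + 3.476467·10.3 = 32.486171
residual = y − ŷ = 39 − 32.486171 = 6.513829

6.51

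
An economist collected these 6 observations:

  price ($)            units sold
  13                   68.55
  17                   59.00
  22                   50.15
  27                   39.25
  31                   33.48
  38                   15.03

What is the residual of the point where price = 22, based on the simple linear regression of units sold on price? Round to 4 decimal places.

n = 6, Σx = 148, Σy = 265.46, Σxy = 5666.22, Σx² = 4076
Sxx = Σx² − (Σx)²/n = 4076 − 3650.666667 = 425.333333
Sxy = Σxy − (Σx)(Σy)/n = 5666.22 − 6548.013333 = -881.793333
b = Sxy/Sxx = -881.793333/425.333333 = -2.073182
a = ȳ − b·x̄ = 44.243333 − (-2.073182)·24.666667 = 95.381818
ŷ(22) = 95.381818 + (-2.073182)·22 = 49.771818
residual = y − ŷ = 50.15 − 49.771818 = 0.378182

0.3782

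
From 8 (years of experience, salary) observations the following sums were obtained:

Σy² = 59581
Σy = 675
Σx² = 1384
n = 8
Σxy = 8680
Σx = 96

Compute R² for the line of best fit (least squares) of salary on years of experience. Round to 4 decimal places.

Sxx = Σx² − (Σx)²/n = 1384 − 1152 = 232
Sxy = Σxy − (Σx)(Σy)/n = 8680 − 8100 = 580
Syy = Σy² − (Σy)²/n = 59581 − 56953.125 = 2627.875
R² = Sxy²/(Sxx·Syy) = (580)²/(232·2627.875) = 0.551777

0.5518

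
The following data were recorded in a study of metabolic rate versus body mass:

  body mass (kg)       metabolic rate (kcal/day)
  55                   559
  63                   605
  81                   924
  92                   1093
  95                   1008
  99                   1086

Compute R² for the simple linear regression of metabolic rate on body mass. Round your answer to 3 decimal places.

0.956

n = 6, Σx = 485, Σy = 5275, Σxy = 447534, Σx² = 40845, Σy² = 4922391
Sxx = Σx² − (Σx)²/n = 40845 − 39204.166667 = 1640.833333
Sxy = Σxy − (Σx)(Σy)/n = 447534 − 426395.833333 = 21138.166667
Syy = Σy² − (Σy)²/n = 4922391 − 4637604.166667 = 284786.833333
R² = Sxy²/(Sxx·Syy) = (21138.166667)²/(1640.833333·284786.833333) = 0.956203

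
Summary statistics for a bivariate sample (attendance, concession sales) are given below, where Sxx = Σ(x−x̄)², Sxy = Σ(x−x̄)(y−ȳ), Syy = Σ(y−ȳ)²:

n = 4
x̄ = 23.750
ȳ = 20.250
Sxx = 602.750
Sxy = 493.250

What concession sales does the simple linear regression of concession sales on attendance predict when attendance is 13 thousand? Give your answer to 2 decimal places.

b = Sxy/Sxx = 493.25/602.75 = 0.818333
a = ȳ − b·x̄ = 20.25 − 0.818333·23.75 = 0.814600
ŷ(13) = a + b·13 = 0.814600 + 0.818333·13 = 11.452924

11.45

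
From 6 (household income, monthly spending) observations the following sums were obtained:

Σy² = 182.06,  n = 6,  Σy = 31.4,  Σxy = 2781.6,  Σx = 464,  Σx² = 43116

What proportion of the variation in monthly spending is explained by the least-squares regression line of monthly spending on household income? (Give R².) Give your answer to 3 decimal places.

0.973

Sxx = Σx² − (Σx)²/n = 43116 − 35882.666667 = 7233.333333
Sxy = Σxy − (Σx)(Σy)/n = 2781.6 − 2428.266667 = 353.333333
Syy = Σy² − (Σy)²/n = 182.06 − 164.326667 = 17.733333
R² = Sxy²/(Sxx·Syy) = (353.333333)²/(7233.333333·17.733333) = 0.973286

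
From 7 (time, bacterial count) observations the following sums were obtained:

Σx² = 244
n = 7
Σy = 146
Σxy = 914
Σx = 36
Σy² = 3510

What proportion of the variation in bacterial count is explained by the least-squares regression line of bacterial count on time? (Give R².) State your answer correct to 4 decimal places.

Sxx = Σx² − (Σx)²/n = 244 − 185.142857 = 58.857143
Sxy = Σxy − (Σx)(Σy)/n = 914 − 750.857143 = 163.142857
Syy = Σy² − (Σy)²/n = 3510 − 3045.142857 = 464.857143
R² = Sxy²/(Sxx·Syy) = (163.142857)²/(58.857143·464.857143) = 0.972786

0.9728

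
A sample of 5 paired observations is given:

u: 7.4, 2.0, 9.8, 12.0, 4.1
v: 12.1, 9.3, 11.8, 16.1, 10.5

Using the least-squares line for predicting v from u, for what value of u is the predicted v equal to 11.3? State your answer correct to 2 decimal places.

5.90

n = 5, Σx = 35.3, Σy = 59.8, Σxy = 460.03, Σx² = 315.61
Sxx = Σx² − (Σx)²/n = 315.61 − 249.218 = 66.392
Sxy = Σxy − (Σx)(Σy)/n = 460.03 − 422.188 = 37.842
b = Sxy/Sxx = 37.842/66.392 = 0.569978
a = ȳ − b·x̄ = 11.96 − 0.569978·7.06 = 7.935953
Set a + b·x = 11.3: x = (11.3 − 7.935953) / 0.569978 = 5.902061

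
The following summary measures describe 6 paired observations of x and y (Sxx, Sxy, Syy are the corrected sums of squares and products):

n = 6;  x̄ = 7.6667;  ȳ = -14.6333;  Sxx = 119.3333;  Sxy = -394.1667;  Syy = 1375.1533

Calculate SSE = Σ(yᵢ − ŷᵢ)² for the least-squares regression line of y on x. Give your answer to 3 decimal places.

73.192

b = Sxy/Sxx = -394.1667/119.3333 = -3.303074
SSE = Syy − b·Sxy = 1375.1533 − (-3.303074)·(-394.1667) = 73.191589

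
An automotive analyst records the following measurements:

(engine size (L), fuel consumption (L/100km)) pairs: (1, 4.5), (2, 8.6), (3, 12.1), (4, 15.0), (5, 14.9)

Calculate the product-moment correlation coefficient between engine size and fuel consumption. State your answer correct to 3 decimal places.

n = 5, Σx = 15, Σy = 55.1, Σxy = 192.5, Σx² = 55, Σy² = 687.63
Sxx = Σx² − (Σx)²/n = 55 − 45 = 10
Sxy = Σxy − (Σx)(Σy)/n = 192.5 − 165.3 = 27.2
Syy = Σy² − (Σy)²/n = 687.63 − 607.202 = 80.428
r = Sxy/√(Sxx·Syy) = 27.2/√(804.28) = 27.2/28.359831 = 0.959103

0.959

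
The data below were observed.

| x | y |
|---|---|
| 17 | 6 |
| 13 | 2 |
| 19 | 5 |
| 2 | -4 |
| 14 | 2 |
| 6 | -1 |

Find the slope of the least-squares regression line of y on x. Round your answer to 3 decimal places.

n = 6, Σx = 71, Σy = 10, Σxy = 237, Σx² = 1055
Sxx = Σx² − (Σx)²/n = 1055 − 840.166667 = 214.833333
Sxy = Σxy − (Σx)(Σy)/n = 237 − 118.333333 = 118.666667
b = Sxy/Sxx = 118.666667/214.833333 = 0.552366

0.552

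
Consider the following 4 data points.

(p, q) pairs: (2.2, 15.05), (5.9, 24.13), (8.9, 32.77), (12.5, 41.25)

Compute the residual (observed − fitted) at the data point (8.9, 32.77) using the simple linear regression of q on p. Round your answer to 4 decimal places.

0.5505

n = 4, Σx = 29.5, Σy = 113.2, Σxy = 982.755, Σx² = 275.11
Sxx = Σx² − (Σx)²/n = 275.11 − 217.5625 = 57.5475
Sxy = Σxy − (Σx)(Σy)/n = 982.755 − 834.85 = 147.905
b = Sxy/Sxx = 147.905/57.5475 = 2.570138
a = ȳ − b·x̄ = 28.3 − 2.570138·7.375 = 9.345234
ŷ(8.9) = 9.345234 + 2.570138·8.9 = 32.219460
residual = y − ŷ = 32.77 − 32.219460 = 0.550540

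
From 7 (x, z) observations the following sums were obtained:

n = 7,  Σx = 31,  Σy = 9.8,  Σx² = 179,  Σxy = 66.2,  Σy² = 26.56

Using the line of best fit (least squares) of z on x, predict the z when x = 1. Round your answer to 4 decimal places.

Sxx = Σx² − (Σx)²/n = 179 − 137.285714 = 41.714286
Sxy = Σxy − (Σx)(Σy)/n = 66.2 − 43.4 = 22.8
b = Sxy/Sxx = 22.8/41.714286 = 0.546575
a = ȳ − b·x̄ = 1.4 − 0.546575·4.428571 = -1.020548
ŷ(1) = a + b·1 = -1.020548 + 0.546575·1 = -0.473973

-0.4740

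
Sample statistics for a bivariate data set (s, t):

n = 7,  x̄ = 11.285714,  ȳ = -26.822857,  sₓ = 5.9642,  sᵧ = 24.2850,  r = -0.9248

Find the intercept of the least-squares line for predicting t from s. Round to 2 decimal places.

b = r · sᵧ/sₓ = -0.9248 · 24.285/5.9642 = -3.765596
a = ȳ − b·x̄ = -26.822857 − (-3.765596)·11.285714 = 15.674583

15.67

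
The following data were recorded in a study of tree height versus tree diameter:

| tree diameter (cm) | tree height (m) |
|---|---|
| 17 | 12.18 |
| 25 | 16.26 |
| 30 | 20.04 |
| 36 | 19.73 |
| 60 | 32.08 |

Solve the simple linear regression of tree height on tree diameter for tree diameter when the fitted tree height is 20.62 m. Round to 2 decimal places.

34.85

n = 5, Σx = 168, Σy = 100.29, Σxy = 3849.84, Σx² = 6710
Sxx = Σx² − (Σx)²/n = 6710 − 5644.8 = 1065.2
Sxy = Σxy − (Σx)(Σy)/n = 3849.84 − 3369.744 = 480.096
b = Sxy/Sxx = 480.096/1065.2 = 0.450710
a = ȳ − b·x̄ = 20.058 − 0.450710·33.6 = 4.914153
Set a + b·x = 20.62: x = (20.62 − 4.914153) / 0.450710 = 34.846922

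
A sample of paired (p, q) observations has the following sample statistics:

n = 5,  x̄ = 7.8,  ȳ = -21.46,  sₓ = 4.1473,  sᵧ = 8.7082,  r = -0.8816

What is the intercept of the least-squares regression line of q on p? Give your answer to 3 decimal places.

-7.021

b = r · sᵧ/sₓ = -0.8816 · 8.7082/4.1473 = -1.851120
a = ȳ − b·x̄ = -21.46 − (-1.851120)·7.8 = -7.021266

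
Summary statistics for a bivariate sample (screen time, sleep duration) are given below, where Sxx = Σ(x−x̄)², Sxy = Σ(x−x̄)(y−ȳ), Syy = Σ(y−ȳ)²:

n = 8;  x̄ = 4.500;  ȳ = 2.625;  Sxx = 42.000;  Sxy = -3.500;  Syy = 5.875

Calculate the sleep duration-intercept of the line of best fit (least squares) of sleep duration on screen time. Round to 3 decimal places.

b = Sxy/Sxx = -3.5/42 = -0.083333
a = ȳ − b·x̄ = 2.625 − (-0.083333)·4.5 = 3

3.000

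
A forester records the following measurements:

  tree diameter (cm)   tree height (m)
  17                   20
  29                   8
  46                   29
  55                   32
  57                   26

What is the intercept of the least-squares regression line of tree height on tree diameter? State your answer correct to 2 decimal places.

7.45

n = 5, Σx = 204, Σy = 115, Σxy = 5148, Σx² = 9520
Sxx = Σx² − (Σx)²/n = 9520 − 8323.2 = 1196.8
Sxy = Σxy − (Σx)(Σy)/n = 5148 − 4692 = 456
b = Sxy/Sxx = 456/1196.8 = 0.381016
a = ȳ − b·x̄ = 23 − 0.381016·40.8 = 7.454545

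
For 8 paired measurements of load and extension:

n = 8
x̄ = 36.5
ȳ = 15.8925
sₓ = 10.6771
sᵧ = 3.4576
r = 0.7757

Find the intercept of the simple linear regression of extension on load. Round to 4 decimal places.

b = r · sᵧ/sₓ = 0.7757 · 3.4576/10.6771 = 0.251197
a = ȳ − b·x̄ = 15.8925 − 0.251197·36.5 = 6.723793

6.7238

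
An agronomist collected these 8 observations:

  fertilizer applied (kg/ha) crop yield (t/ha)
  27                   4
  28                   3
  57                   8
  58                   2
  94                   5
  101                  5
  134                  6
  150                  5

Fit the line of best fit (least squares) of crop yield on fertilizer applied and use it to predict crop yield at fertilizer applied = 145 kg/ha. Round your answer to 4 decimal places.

n = 8, Σx = 649, Σy = 38, Σxy = 3293, Σx² = 67619
Sxx = Σx² − (Σx)²/n = 67619 − 52650.125 = 14968.875
Sxy = Σxy − (Σx)(Σy)/n = 3293 − 3082.75 = 210.25
b = Sxy/Sxx = 210.25/14968.875 = 0.014046
a = ȳ − b·x̄ = 4.75 − 0.014046·81.125 = 3.610534
ŷ(145) = a + b·145 = 3.610534 + 0.014046·145 = 5.647176

5.6472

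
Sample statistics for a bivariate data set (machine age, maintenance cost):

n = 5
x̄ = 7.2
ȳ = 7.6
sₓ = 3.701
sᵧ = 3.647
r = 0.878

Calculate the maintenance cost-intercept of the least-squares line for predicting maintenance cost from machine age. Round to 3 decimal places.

1.371

b = r · sᵧ/sₓ = 0.878 · 3.647/3.701 = 0.865189
a = ȳ − b·x̄ = 7.6 − 0.865189·7.2 = 1.370636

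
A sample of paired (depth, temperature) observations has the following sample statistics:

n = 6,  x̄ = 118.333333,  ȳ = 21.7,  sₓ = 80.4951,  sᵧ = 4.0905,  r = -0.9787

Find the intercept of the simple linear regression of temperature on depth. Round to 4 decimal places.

27.5852

b = r · sᵧ/sₓ = -0.9787 · 4.0905/80.4951 = -0.049734
a = ȳ − b·x̄ = 21.7 − (-0.049734)·118.333333 = 27.585233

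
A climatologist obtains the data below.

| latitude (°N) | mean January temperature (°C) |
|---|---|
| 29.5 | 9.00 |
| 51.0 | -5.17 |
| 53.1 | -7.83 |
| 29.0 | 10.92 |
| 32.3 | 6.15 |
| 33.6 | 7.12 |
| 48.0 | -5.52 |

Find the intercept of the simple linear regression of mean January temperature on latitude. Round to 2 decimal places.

31.09

n = 7, Σx = 276.5, Σy = 14.67, Σxy = 75.654, Σx² = 11608.11
Sxx = Σx² − (Σx)²/n = 11608.11 − 10921.75 = 686.36
Sxy = Σxy − (Σx)(Σy)/n = 75.654 − 579.465 = -503.811
b = Sxy/Sxx = -503.811/686.36 = -0.734033
a = ȳ − b·x̄ = 2.095714 − (-0.734033)·39.5 = 31.090024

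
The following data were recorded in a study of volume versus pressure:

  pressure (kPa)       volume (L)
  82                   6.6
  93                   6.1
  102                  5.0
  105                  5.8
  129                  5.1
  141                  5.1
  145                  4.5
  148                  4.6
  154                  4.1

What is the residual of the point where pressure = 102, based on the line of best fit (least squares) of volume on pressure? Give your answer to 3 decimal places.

n = 9, Σx = 1099, Σy = 46.9, Σxy = 5569.2, Σx² = 139969
Sxx = Σx² − (Σx)²/n = 139969 − 134200.111111 = 5768.888889
Sxy = Σxy − (Σx)(Σy)/n = 5569.2 − 5727.011111 = -157.811111
b = Sxy/Sxx = -157.811111/5768.888889 = -0.027356
a = ȳ − b·x̄ = 5.211111 − (-0.027356)·122.111111 = 8.551527
ŷ(102) = 8.551527 + (-0.027356)·102 = 5.761262
residual = y − ŷ = 5.0 − 5.761262 = -0.761262

-0.761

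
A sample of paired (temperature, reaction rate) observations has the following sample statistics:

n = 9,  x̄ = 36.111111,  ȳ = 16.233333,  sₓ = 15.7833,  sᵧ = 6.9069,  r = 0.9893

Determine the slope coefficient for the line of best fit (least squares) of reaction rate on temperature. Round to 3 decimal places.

0.433

b = r · sᵧ/sₓ = 0.9893 · 6.9069/15.7833 = 0.432926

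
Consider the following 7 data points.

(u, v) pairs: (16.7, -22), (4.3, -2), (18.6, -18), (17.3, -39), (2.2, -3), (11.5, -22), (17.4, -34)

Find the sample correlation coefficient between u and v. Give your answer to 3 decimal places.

-0.834

n = 7, Σx = 88, Σy = -140, Σxy = -2236.7, Σx² = 1382.48, Σy² = 3982
Sxx = Σx² − (Σx)²/n = 1382.48 − 1106.285714 = 276.194286
Sxy = Σxy − (Σx)(Σy)/n = -2236.7 − (-1760) = -476.7
Syy = Σy² − (Σy)²/n = 3982 − 2800 = 1182
r = Sxy/√(Sxx·Syy) = -476.7/√(326461.645714) = -476.7/571.368223 = -0.834313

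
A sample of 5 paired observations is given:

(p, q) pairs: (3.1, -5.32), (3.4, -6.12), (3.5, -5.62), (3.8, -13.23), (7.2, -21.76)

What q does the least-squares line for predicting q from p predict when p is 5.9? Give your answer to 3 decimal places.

-17.107

n = 5, Σx = 21, Σy = -52.05, Σxy = -263.916, Σx² = 99.7
Sxx = Σx² − (Σx)²/n = 99.7 − 88.2 = 11.5
Sxy = Σxy − (Σx)(Σy)/n = -263.916 − (-218.61) = -45.306
b = Sxy/Sxx = -45.306/11.5 = -3.939652
a = ȳ − b·x̄ = -10.41 − (-3.939652)·4.2 = 6.136539
ŷ(5.9) = a + b·5.9 = 6.136539 + (-3.939652)·5.9 = -17.107409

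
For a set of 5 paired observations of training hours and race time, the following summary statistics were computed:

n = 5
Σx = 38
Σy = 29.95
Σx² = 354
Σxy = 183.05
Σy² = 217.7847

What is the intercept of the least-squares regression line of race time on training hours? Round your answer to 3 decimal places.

Sxx = Σx² − (Σx)²/n = 354 − 288.8 = 65.2
Sxy = Σxy − (Σx)(Σy)/n = 183.05 − 227.62 = -44.57
b = Sxy/Sxx = -44.57/65.2 = -0.683589
a = ȳ − b·x̄ = 5.99 − (-0.683589)·7.6 = 11.185276

11.185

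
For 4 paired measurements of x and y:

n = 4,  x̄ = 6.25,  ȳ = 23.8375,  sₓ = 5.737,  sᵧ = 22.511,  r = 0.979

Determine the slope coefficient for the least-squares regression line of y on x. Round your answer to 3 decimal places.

b = r · sᵧ/sₓ = 0.979 · 22.511/5.737 = 3.841427

3.841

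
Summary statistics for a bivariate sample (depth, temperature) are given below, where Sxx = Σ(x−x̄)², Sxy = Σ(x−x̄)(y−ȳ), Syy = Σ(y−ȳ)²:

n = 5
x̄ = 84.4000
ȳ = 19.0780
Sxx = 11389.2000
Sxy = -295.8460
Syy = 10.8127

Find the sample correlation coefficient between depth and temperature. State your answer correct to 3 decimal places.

-0.843

r = Sxy/√(Sxx·Syy) = -295.846/√(123148.00284) = -295.846/350.924497 = -0.843047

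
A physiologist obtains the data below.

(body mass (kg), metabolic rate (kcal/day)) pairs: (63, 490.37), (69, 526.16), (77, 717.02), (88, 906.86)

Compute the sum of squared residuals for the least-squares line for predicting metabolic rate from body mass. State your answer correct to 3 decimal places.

n = 4, Σx = 297, Σy = 2640.41, Σxy = 202212.57, Σx² = 22403, Σy² = 1853819.8225
Sxx = Σx² − (Σx)²/n = 22403 − 22052.25 = 350.75
Sxy = Σxy − (Σx)(Σy)/n = 202212.57 − 196050.4425 = 6162.1275
Syy = Σy² − (Σy)²/n = 1853819.8225 − 1742941.242025 = 110878.580475
b = Sxy/Sxx = 6162.1275/350.75 = 17.568432
SSE = Syy − b·Sxy = 110878.580475 − 17.568432·6162.1275 = 2619.662938

2619.663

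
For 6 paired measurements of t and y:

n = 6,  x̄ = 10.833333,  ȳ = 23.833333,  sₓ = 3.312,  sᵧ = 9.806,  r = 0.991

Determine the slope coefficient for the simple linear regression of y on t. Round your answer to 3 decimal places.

b = r · sᵧ/sₓ = 0.991 · 9.806/3.312 = 2.934102

2.934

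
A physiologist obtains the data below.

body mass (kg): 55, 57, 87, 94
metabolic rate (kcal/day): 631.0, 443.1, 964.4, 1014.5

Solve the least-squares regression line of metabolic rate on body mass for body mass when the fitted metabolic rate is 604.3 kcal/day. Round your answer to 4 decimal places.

n = 4, Σx = 293, Σy = 3053, Σxy = 239227.5, Σx² = 22679
Sxx = Σx² − (Σx)²/n = 22679 − 21462.25 = 1216.75
Sxy = Σxy − (Σx)(Σy)/n = 239227.5 − 223632.25 = 15595.25
b = Sxy/Sxx = 15595.25/1216.75 = 12.817136
a = ȳ − b·x̄ = 763.25 − 12.817136·73.25 = -175.605198
Set a + b·x = 604.3: x = (604.3 − (-175.605198)) / 12.817136 = 60.848633

60.8486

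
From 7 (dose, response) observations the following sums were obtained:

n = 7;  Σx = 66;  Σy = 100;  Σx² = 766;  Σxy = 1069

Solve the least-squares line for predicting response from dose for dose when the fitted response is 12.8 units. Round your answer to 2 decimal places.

7.74

Sxx = Σx² − (Σx)²/n = 766 − 622.285714 = 143.714286
Sxy = Σxy − (Σx)(Σy)/n = 1069 − 942.857143 = 126.142857
b = Sxy/Sxx = 126.142857/143.714286 = 0.877734
a = ȳ − b·x̄ = 14.285714 − 0.877734·9.428571 = 6.009940
Set a + b·x = 12.8: x = (12.8 − 6.009940) / 0.877734 = 7.735900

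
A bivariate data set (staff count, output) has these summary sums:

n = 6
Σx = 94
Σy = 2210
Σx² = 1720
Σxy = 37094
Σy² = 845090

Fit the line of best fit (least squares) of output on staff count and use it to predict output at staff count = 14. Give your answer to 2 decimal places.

Sxx = Σx² − (Σx)²/n = 1720 − 1472.666667 = 247.333333
Sxy = Σxy − (Σx)(Σy)/n = 37094 − 34623.333333 = 2470.666667
b = Sxy/Sxx = 2470.666667/247.333333 = 9.989218
a = ȳ − b·x̄ = 368.333333 − 9.989218·15.666667 = 211.835580
ŷ(14) = a + b·14 = 211.835580 + 9.989218·14 = 351.684636

351.68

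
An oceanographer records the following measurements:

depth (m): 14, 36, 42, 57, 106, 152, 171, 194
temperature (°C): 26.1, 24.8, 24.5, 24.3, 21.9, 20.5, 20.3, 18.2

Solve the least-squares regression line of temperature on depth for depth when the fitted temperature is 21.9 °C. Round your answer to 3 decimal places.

113.540

n = 8, Σx = 772, Σy = 180.6, Σxy = 16111.8, Σx² = 107722
Sxx = Σx² − (Σx)²/n = 107722 − 74498 = 33224
Sxy = Σxy − (Σx)(Σy)/n = 16111.8 − 17427.9 = -1316.1
b = Sxy/Sxx = -1316.1/33224 = -0.039613
a = ȳ − b·x̄ = 22.575 − (-0.039613)·96.5 = 26.397648
Set a + b·x = 21.9: x = (21.9 − 26.397648) / (-0.039613) = 113.539891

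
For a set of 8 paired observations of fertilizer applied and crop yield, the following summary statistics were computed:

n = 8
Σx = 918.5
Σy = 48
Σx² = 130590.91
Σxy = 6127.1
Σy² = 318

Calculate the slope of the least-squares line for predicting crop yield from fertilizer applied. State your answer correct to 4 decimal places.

0.0245

Sxx = Σx² − (Σx)²/n = 130590.91 − 105455.28125 = 25135.62875
Sxy = Σxy − (Σx)(Σy)/n = 6127.1 − 5511 = 616.1
b = Sxy/Sxx = 616.1/25135.62875 = 0.024511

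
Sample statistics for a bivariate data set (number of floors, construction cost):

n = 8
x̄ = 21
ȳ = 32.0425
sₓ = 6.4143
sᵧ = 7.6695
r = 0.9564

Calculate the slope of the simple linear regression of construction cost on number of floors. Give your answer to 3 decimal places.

1.144

b = r · sᵧ/sₓ = 0.9564 · 7.6695/6.4143 = 1.143556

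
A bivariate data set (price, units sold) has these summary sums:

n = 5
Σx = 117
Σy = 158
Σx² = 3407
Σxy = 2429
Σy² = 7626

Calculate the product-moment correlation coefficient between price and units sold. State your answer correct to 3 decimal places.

-0.955

Sxx = Σx² − (Σx)²/n = 3407 − 2737.8 = 669.2
Sxy = Σxy − (Σx)(Σy)/n = 2429 − 3697.2 = -1268.2
Syy = Σy² − (Σy)²/n = 7626 − 4992.8 = 2633.2
r = Sxy/√(Sxx·Syy) = -1268.2/√(1762137.44) = -1268.2/1327.455250 = -0.955362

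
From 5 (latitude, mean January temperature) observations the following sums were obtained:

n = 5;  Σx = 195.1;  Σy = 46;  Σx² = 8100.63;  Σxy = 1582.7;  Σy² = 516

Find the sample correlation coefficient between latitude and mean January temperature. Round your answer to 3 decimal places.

Sxx = Σx² − (Σx)²/n = 8100.63 − 7612.802 = 487.828
Sxy = Σxy − (Σx)(Σy)/n = 1582.7 − 1794.92 = -212.22
Syy = Σy² − (Σy)²/n = 516 − 423.2 = 92.8
r = Sxy/√(Sxx·Syy) = -212.22/√(45270.4384) = -212.22/212.768509 = -0.997422

-0.997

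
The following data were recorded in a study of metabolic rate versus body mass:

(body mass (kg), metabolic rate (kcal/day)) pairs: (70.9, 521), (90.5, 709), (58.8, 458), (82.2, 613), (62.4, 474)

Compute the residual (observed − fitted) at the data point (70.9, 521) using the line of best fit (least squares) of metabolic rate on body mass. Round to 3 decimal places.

-17.922

n = 5, Σx = 364.8, Σy = 2775, Σxy = 208000, Σx² = 27325.1
Sxx = Σx² − (Σx)²/n = 27325.1 − 26615.808 = 709.292
Sxy = Σxy − (Σx)(Σy)/n = 208000 − 202464 = 5536
b = Sxy/Sxx = 5536/709.292 = 7.804966
a = ȳ − b·x̄ = 555 − 7.804966·72.96 = -14.450325
ŷ(70.9) = -14.450325 + 7.804966·70.9 = 538.921770
residual = y − ŷ = 521 − 538.921770 = -17.921770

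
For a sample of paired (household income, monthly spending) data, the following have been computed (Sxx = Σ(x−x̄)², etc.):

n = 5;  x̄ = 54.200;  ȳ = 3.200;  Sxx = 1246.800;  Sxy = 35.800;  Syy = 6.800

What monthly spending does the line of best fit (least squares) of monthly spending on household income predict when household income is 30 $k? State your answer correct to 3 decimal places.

2.505

b = Sxy/Sxx = 35.8/1246.8 = 0.028714
a = ȳ − b·x̄ = 3.2 − 0.028714·54.2 = 1.643728
ŷ(30) = a + b·30 = 1.643728 + 0.028714·30 = 2.505133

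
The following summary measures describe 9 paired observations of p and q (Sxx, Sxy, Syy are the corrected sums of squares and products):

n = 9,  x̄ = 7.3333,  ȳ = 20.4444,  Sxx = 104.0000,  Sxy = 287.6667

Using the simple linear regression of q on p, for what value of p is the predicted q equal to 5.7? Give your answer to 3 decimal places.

b = Sxy/Sxx = 287.6667/104 = 2.766026
a = ȳ − b·x̄ = 20.4444 − 2.766026·7.3333 = 0.160302
Set a + b·x = 5.7: x = (5.7 − 0.160302) / 2.766026 = 2.002764

2.003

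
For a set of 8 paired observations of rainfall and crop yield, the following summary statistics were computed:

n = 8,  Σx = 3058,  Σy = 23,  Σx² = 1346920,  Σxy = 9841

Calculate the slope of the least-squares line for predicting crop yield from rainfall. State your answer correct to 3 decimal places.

Sxx = Σx² − (Σx)²/n = 1346920 − 1168920.5 = 177999.5
Sxy = Σxy − (Σx)(Σy)/n = 9841 − 8791.75 = 1049.25
b = Sxy/Sxx = 1049.25/177999.5 = 0.005895

0.006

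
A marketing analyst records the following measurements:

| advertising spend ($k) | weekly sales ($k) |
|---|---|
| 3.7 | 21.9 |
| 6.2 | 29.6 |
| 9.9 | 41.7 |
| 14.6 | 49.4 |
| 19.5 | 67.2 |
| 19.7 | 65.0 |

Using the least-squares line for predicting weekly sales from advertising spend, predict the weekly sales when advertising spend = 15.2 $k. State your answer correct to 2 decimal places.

53.73

n = 6, Σx = 73.6, Σy = 274.8, Σxy = 3989.52, Σx² = 1131.64
Sxx = Σx² − (Σx)²/n = 1131.64 − 902.826667 = 228.813333
Sxy = Σxy − (Σx)(Σy)/n = 3989.52 − 3370.88 = 618.64
b = Sxy/Sxx = 618.64/228.813333 = 2.703689
a = ȳ − b·x̄ = 45.8 − 2.703689·12.266667 = 12.634753
ŷ(15.2) = a + b·15.2 = 12.634753 + 2.703689·15.2 = 53.730820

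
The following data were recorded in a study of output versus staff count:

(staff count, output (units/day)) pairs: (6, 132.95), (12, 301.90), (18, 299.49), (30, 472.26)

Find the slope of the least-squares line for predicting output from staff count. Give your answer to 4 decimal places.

n = 4, Σx = 66, Σy = 1206.6, Σxy = 23979.12, Σx² = 1404
Sxx = Σx² − (Σx)²/n = 1404 − 1089 = 315
Sxy = Σxy − (Σx)(Σy)/n = 23979.12 − 19908.9 = 4070.22
b = Sxy/Sxx = 4070.22/315 = 12.921333

12.9213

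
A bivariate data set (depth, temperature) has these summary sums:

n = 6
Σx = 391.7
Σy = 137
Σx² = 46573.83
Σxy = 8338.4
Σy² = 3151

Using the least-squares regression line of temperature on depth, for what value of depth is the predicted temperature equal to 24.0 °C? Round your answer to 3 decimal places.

Sxx = Σx² − (Σx)²/n = 46573.83 − 25571.481667 = 21002.348333
Sxy = Σxy − (Σx)(Σy)/n = 8338.4 − 8943.816667 = -605.416667
b = Sxy/Sxx = -605.416667/21002.348333 = -0.028826
a = ȳ − b·x̄ = 22.833333 − (-0.028826)·65.283333 = 24.715200
Set a + b·x = 24.0: x = (24.0 − 24.715200) / (-0.028826) = 24.810811

24.811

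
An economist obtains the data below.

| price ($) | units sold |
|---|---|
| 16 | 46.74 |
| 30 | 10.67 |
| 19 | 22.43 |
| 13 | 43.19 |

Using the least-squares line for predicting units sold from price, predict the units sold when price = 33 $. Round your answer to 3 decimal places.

2.653

n = 4, Σx = 78, Σy = 123.03, Σxy = 2055.58, Σx² = 1686
Sxx = Σx² − (Σx)²/n = 1686 − 1521 = 165
Sxy = Σxy − (Σx)(Σy)/n = 2055.58 − 2399.085 = -343.505
b = Sxy/Sxx = -343.505/165 = -2.081848
a = ȳ − b·x̄ = 30.7575 − (-2.081848)·19.5 = 71.353545
ŷ(33) = a + b·33 = 71.353545 + (-2.081848)·33 = 2.652545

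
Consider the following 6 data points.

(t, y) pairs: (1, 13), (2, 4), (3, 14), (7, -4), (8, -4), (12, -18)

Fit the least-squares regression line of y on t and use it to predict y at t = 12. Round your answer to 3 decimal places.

n = 6, Σx = 33, Σy = 5, Σxy = -213, Σx² = 271
Sxx = Σx² − (Σx)²/n = 271 − 181.5 = 89.5
Sxy = Σxy − (Σx)(Σy)/n = -213 − 27.5 = -240.5
b = Sxy/Sxx = -240.5/89.5 = -2.687151
a = ȳ − b·x̄ = 0.833333 − (-2.687151)·5.5 = 15.612663
ŷ(12) = a + b·12 = 15.612663 + (-2.687151)·12 = -16.633147

-16.633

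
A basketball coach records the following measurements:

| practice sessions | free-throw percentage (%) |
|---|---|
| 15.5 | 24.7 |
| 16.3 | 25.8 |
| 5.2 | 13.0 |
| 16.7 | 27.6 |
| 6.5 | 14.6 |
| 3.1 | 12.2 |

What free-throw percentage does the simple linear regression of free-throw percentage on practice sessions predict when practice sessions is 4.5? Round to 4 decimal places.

n = 6, Σx = 63.3, Σy = 117.9, Σxy = 1464.63, Σx² = 863.73
Sxx = Σx² − (Σx)²/n = 863.73 − 667.815 = 195.915
Sxy = Σxy − (Σx)(Σy)/n = 1464.63 − 1243.845 = 220.785
b = Sxy/Sxx = 220.785/195.915 = 1.126943
a = ȳ − b·x̄ = 19.65 − 1.126943·10.55 = 7.760753
ŷ(4.5) = a + b·4.5 = 7.760753 + 1.126943·4.5 = 12.831996

12.8320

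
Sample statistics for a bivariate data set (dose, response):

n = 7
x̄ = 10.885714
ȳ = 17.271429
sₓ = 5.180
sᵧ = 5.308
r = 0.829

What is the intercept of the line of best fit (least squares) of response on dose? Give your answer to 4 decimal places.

b = r · sᵧ/sₓ = 0.829 · 5.308/5.18 = 0.849485
a = ȳ − b·x̄ = 17.271429 − 0.849485·10.885714 = 8.024179

8.0242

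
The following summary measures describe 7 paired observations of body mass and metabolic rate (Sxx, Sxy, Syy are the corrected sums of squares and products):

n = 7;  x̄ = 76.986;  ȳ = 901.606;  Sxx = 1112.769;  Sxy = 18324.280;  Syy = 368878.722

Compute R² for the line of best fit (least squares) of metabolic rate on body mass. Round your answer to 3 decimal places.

R² = Sxy²/(Sxx·Syy) = (18324.28)²/(1112.769·368878.722) = 0.818022

0.818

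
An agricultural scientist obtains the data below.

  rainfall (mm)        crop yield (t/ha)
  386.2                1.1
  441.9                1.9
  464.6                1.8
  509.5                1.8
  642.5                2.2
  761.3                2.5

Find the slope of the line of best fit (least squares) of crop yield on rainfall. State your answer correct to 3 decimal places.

0.003

n = 6, Σx = 3206, Σy = 11.3, Σxy = 6334.56, Σx² = 1812253.4
Sxx = Σx² − (Σx)²/n = 1812253.4 − 1713072.666667 = 99180.733333
Sxy = Σxy − (Σx)(Σy)/n = 6334.56 − 6037.966667 = 296.593333
b = Sxy/Sxx = 296.593333/99180.733333 = 0.002990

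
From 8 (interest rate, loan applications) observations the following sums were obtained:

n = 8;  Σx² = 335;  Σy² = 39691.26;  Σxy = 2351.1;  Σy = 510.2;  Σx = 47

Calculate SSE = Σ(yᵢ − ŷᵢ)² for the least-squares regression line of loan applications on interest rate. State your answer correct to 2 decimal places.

Sxx = Σx² − (Σx)²/n = 335 − 276.125 = 58.875
Sxy = Σxy − (Σx)(Σy)/n = 2351.1 − 2997.425 = -646.325
Syy = Σy² − (Σy)²/n = 39691.26 − 32538.005 = 7153.255
b = Sxy/Sxx = -646.325/58.875 = -10.977919
SSE = Syy − b·Sxy = 7153.255 − (-10.977919)·(-646.325) = 57.951295

57.95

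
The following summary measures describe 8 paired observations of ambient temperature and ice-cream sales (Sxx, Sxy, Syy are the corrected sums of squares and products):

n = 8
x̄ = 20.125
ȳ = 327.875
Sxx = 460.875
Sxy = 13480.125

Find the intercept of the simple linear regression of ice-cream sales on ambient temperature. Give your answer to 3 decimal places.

b = Sxy/Sxx = 13480.125/460.875 = 29.248983
a = ȳ − b·x̄ = 327.875 − 29.248983·20.125 = -260.760781

-260.761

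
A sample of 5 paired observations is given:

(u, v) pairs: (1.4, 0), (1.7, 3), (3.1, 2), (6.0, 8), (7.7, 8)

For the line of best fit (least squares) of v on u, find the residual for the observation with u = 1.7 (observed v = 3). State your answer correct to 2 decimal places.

1.59

n = 5, Σx = 19.9, Σy = 21, Σxy = 120.9, Σx² = 109.75
Sxx = Σx² − (Σx)²/n = 109.75 − 79.202 = 30.548
Sxy = Σxy − (Σx)(Σy)/n = 120.9 − 83.58 = 37.32
b = Sxy/Sxx = 37.32/30.548 = 1.221684
a = ȳ − b·x̄ = 4.2 − 1.221684·3.98 = -0.662302
ŷ(1.7) = -0.662302 + 1.221684·1.7 = 1.414561
residual = y − ŷ = 3 − 1.414561 = 1.585439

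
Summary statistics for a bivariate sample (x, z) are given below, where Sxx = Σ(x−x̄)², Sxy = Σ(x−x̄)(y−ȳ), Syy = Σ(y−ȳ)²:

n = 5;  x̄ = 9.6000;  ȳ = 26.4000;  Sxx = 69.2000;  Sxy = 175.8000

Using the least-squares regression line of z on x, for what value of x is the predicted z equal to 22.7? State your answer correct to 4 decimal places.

8.1436

b = Sxy/Sxx = 175.8/69.2 = 2.540462
a = ȳ − b·x̄ = 26.4 − 2.540462·9.6 = 2.011561
Set a + b·x = 22.7: x = (22.7 − 2.011561) / 2.540462 = 8.143572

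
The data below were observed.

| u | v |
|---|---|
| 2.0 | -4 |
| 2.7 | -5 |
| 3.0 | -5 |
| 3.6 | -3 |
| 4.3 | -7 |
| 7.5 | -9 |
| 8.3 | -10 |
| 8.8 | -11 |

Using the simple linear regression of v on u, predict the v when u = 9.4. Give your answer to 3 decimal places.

n = 8, Σx = 40.2, Σy = -54, Σxy = -324.7, Σx² = 254.32
Sxx = Σx² − (Σx)²/n = 254.32 − 202.005 = 52.315
Sxy = Σxy − (Σx)(Σy)/n = -324.7 − (-271.35) = -53.35
b = Sxy/Sxx = -53.35/52.315 = -1.019784
a = ȳ − b·x̄ = -6.75 − (-1.019784)·5.025 = -1.625585
ŷ(9.4) = a + b·9.4 = -1.625585 + (-1.019784)·9.4 = -11.211555

-11.212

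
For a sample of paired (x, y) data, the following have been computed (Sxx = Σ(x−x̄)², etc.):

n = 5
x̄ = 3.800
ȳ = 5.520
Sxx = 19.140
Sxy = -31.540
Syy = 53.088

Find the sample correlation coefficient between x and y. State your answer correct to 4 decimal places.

r = Sxy/√(Sxx·Syy) = -31.54/√(1016.10432) = -31.54/31.876391 = -0.989447

-0.9894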